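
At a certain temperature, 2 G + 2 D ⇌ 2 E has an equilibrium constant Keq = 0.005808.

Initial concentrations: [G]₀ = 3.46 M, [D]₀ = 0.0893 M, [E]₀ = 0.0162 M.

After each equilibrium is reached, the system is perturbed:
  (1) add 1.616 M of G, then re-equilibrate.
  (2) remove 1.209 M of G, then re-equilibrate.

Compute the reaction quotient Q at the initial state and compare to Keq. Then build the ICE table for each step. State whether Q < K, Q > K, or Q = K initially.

Q₀ = 0.002749; Q < K (proceeds forward)

Q₀ = 0.002749 vs Keq = 0.005808 ⇒ Q<K, forward
Step 1:
                  G         D         E
  init         3.46    0.0893    0.0162
  Δ       -0.005785 -0.005785  0.005785
  eq          3.454   0.08351   0.02199
  solve Keq expr → x = 0.002893; check Q = 0.005808
Then add 1.616 M of G.
Step 2:
                  G         D         E
  init         5.07   0.08351   0.02199
  Δ       -0.007388 -0.007388  0.007388
  eq          5.063   0.07613   0.02937
  solve Keq expr → x = 0.003694; check Q = 0.005808
Then remove 1.209 M of G.
Step 3:
                  G         D         E
  init        3.854   0.07613   0.02937
  Δ        0.005396  0.005396 -0.005396
  eq          3.859   0.08152   0.02398
  solve Keq expr → x = -0.002698; check Q = 0.005808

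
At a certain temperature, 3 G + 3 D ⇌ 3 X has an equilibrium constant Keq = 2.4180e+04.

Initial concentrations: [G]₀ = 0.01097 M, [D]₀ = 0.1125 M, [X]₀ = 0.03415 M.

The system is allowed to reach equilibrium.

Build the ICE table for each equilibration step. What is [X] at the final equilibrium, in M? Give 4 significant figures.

[X]_eq = 0.03449 M

Q₀ = 2.1188e+04 vs Keq = 2.4180e+04 ⇒ Q<K, forward
Step 1:
                   G          D          X
  Initial    0.01097     0.1125    0.03415
  Change  -3.3704e-04 -3.3704e-04 3.3704e-04
  Equil      0.01063     0.1122    0.03449
  solve Keq expr → x = 1.1235e-04; check Q = 2.4180e+04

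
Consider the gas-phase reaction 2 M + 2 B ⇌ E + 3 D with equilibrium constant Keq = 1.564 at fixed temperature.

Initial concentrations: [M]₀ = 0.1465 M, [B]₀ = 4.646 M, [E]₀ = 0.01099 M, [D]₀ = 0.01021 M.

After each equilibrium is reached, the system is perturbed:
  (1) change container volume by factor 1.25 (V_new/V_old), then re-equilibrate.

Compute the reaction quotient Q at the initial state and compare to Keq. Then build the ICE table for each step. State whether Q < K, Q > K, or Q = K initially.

Q₀ = 2.5249e-08 vs Keq = 1.564 ⇒ Q<K, forward
Step 1:
                  M         B         E         D
  I          0.1465     4.646   0.01099   0.01021
  C         -0.1412   -0.1412    0.0706    0.2118
  E        0.005304     4.505   0.08159     0.222
  solve Keq expr → x = 0.0706; check Q = 1.564
Then change container volume by factor 1.25 (V_new/V_old).
Step 2:
                  M         B         E         D
  I        0.004243     3.604   0.06527    0.1776
  C               0         0         0         0
  E        0.004243     3.604   0.06527    0.1776
  solve Keq expr → x = 0; check Q = 1.564

Q₀ = 2.5249e-08; Q < K (proceeds forward)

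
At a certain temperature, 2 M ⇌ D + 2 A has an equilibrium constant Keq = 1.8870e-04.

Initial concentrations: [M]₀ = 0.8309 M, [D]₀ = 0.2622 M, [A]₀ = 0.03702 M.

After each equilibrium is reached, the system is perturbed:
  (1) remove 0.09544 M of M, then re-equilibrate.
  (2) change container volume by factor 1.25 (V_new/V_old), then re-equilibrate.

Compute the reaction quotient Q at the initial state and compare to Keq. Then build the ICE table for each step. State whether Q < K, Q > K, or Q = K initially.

Q₀ = 5.2048e-04 vs Keq = 1.8870e-04 ⇒ Q>K, reverse
Step 1:
                   M          D          A
  I           0.8309     0.2622    0.03702
  C          0.01404  -0.007022   -0.01404
  E           0.8449     0.2552    0.02298
  solve Keq expr → x = -0.007022; check Q = 1.8870e-04
Then remove 0.09544 M of M.
Step 2:
                   M          D          A
  I           0.7495     0.2552    0.02298
  C         0.002478  -0.001239  -0.002478
  E            0.752     0.2539     0.0205
  solve Keq expr → x = -0.001239; check Q = 1.8870e-04
Then change container volume by factor 1.25 (V_new/V_old).
Step 3:
                   M          D          A
  I           0.6016     0.2032     0.0164
  C        -0.001838 9.1920e-04   0.001838
  E           0.5997     0.2041    0.01824
  solve Keq expr → x = 9.1920e-04; check Q = 1.8870e-04

Q₀ = 5.2048e-04; Q > K (proceeds reverse)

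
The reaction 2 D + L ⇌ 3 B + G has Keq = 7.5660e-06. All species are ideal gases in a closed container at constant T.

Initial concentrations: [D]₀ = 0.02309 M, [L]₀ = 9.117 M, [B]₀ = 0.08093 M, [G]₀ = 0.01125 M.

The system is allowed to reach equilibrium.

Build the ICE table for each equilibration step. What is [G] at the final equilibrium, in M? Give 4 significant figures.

Q₀ = 0.001227 vs Keq = 7.5660e-06 ⇒ Q>K, reverse
Step 1:
                  D         L         B         G
  I         0.02309     9.117   0.08093   0.01125
  C         0.02044   0.01022  -0.03066  -0.01022
  E         0.04353     9.127   0.05027   0.00103
  solve Keq expr → x = -0.01022; check Q = 7.5660e-06

[G]_eq = 0.00103 M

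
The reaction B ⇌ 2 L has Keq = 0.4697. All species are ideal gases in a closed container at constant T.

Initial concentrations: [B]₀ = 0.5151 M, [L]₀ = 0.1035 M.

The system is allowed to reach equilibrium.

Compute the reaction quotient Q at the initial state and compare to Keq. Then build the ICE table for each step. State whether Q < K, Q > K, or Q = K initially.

Q₀ = 0.0208 vs Keq = 0.4697 ⇒ Q<K, forward
Step 1:
                   B          L
  Initial     0.5151     0.1035
  Change     -0.1541     0.3083
  Equil        0.361     0.4118
  solve Keq expr → x = 0.1541; check Q = 0.4697

Q₀ = 0.0208; Q < K (proceeds forward)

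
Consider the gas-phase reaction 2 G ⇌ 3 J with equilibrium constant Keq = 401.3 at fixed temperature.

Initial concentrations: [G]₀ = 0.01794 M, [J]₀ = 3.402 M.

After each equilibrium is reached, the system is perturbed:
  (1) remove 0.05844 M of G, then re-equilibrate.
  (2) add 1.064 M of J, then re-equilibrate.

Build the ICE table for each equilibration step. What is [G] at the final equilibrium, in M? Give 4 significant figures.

[G]_eq = 0.3758 M

Q₀ = 1.2234e+05 vs Keq = 401.3 ⇒ Q>K, reverse
Step 1:
                  G         J
  init      0.01794     3.402
  Δ          0.2458   -0.3687
  eq         0.2637     3.033
  solve Keq expr → x = -0.1229; check Q = 401.3
Then remove 0.05844 M of G.
Step 2:
                  G         J
  init       0.2053     3.033
  Δ         0.04893  -0.07339
  eq         0.2542      2.96
  solve Keq expr → x = -0.02446; check Q = 401.3
Then add 1.064 M of J.
Step 3:
                  G         J
  init       0.2542     4.024
  Δ          0.1216   -0.1825
  eq         0.3758     3.841
  solve Keq expr → x = -0.06082; check Q = 401.3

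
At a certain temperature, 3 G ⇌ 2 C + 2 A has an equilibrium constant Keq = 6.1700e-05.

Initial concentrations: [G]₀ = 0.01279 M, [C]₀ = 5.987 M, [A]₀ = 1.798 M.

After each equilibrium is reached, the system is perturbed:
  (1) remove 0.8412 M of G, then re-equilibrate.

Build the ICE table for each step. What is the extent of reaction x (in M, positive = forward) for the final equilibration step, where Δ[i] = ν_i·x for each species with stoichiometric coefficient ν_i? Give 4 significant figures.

Q₀ = 5.5384e+07 vs Keq = 6.1700e-05 ⇒ Q>K, reverse
Step 1:
                    G           C           A
  Initial     0.01279       5.987       1.798
  Change        2.685       -1.79       -1.79
  Equil         2.697       4.197     0.00829
  solve Keq expr → x = -0.8949; check Q = 6.1700e-05
Then remove 0.8412 M of G.
Step 2:
                    G           C           A
  Initial       1.856       4.197     0.00829
  Change       0.0053   -0.003534   -0.003534
  Equil         1.861       4.194    0.004757
  solve Keq expr → x = -0.001767; check Q = 6.1700e-05

x = -0.001767 M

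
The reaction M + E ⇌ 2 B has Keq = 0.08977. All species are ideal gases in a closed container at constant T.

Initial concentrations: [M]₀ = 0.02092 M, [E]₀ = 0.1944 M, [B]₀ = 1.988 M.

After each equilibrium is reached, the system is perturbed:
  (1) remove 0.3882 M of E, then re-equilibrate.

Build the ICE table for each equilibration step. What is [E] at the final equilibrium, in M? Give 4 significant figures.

[E]_eq = 0.6829 M

Q₀ = 971.8 vs Keq = 0.08977 ⇒ Q>K, reverse
Step 1:
                   M          E          B
  I          0.02092     0.1944      1.988
  C            0.851      0.851     -1.702
  E           0.8719      1.045      0.286
  solve Keq expr → x = -0.851; check Q = 0.08977
Then remove 0.3882 M of E.
Step 2:
                   M          E          B
  I           0.8719     0.6572      0.286
  C          0.02573    0.02573   -0.05146
  E           0.8976     0.6829     0.2346
  solve Keq expr → x = -0.02573; check Q = 0.08977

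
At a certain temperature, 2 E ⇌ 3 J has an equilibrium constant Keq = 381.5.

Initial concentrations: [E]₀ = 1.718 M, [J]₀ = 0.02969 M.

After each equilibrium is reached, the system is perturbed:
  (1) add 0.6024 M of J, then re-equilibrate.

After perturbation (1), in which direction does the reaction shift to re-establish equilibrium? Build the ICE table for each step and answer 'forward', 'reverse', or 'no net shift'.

Direction: reverse

Q₀ = 8.8672e-06 vs Keq = 381.5 ⇒ Q<K, forward
Step 1:
                   E          J
  init         1.718    0.02969
  Δ           -1.536      2.303
  eq          0.1824      2.333
  solve Keq expr → x = 0.7678; check Q = 381.5
Then add 0.6024 M of J.
Step 2:
                   E          J
  init        0.1824      2.935
  Δ          0.06276   -0.09414
  eq          0.2452      2.841
  solve Keq expr → x = -0.03138; check Q = 381.5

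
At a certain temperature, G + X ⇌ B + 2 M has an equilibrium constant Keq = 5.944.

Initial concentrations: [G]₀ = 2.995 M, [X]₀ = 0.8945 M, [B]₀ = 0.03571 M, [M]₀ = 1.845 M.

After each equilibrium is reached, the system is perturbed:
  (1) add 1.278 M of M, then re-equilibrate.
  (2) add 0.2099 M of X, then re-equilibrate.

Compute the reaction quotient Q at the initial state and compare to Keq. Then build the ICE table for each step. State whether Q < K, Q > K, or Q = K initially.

Q₀ = 0.04537; Q < K (proceeds forward)

Q₀ = 0.04537 vs Keq = 5.944 ⇒ Q<K, forward
Step 1:
                    G           X           B           M
  Initial       2.995      0.8945     0.03571       1.845
  Change      -0.5477     -0.5477      0.5477       1.095
  Equil         2.447      0.3468      0.5834        2.94
  solve Keq expr → x = 0.5477; check Q = 5.944
Then add 1.278 M of M.
Step 2:
                    G           X           B           M
  Initial       2.447      0.3468      0.5834       4.218
  Change       0.1252      0.1252     -0.1252     -0.2503
  Equil         2.572      0.4719      0.4583       3.968
  solve Keq expr → x = -0.1252; check Q = 5.944
Then add 0.2099 M of X.
Step 3:
                    G           X           B           M
  Initial       2.572      0.6818      0.4583       3.968
  Change     -0.07419    -0.07419     0.07419      0.1484
  Equil         2.498      0.6076      0.5325       4.117
  solve Keq expr → x = 0.07419; check Q = 5.944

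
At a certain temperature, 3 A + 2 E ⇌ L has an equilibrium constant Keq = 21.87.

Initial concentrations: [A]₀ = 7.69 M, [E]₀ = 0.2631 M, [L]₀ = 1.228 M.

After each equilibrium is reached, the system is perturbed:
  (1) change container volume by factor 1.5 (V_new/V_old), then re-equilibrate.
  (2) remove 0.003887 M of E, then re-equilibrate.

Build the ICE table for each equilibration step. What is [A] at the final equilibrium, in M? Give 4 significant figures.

[A]_eq = 4.897 M

Q₀ = 0.03901 vs Keq = 21.87 ⇒ Q<K, forward
Step 1:
                  A         E         L
  Initial      7.69    0.2631     1.228
  Change    -0.3758   -0.2505    0.1253
  Equil       7.314   0.01258     1.353
  solve Keq expr → x = 0.1253; check Q = 21.87
Then change container volume by factor 1.5 (V_new/V_old).
Step 2:
                  A         E         L
  Initial     4.876  0.008383    0.9022
  Change     0.0155   0.01034 -0.005168
  Equil       4.892   0.01872     0.897
  solve Keq expr → x = -0.005168; check Q = 21.87
Then remove 0.003887 M of E.
Step 3:
                  A         E         L
  Initial     4.892   0.01483     0.897
  Change   0.005751  0.003834 -0.001917
  Equil       4.897   0.01867    0.8951
  solve Keq expr → x = -0.001917; check Q = 21.87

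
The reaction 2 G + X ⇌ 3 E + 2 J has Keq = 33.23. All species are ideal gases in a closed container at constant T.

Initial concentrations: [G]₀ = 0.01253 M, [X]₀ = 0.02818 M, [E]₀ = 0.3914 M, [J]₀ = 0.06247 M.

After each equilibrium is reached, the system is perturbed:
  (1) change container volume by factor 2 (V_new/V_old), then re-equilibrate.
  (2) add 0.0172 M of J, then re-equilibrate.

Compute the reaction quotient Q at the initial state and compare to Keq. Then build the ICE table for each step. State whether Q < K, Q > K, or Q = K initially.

Q₀ = 52.89 vs Keq = 33.23 ⇒ Q>K, reverse
Step 1:
                  G         X         E         J
  I         0.01253   0.02818    0.3914   0.06247
  C        0.002229  0.001115 -0.003344 -0.002229
  E         0.01476   0.02929    0.3881   0.06024
  solve Keq expr → x = -0.001115; check Q = 33.23
Then change container volume by factor 2 (V_new/V_old).
Step 2:
                  G         X         E         J
  I         0.00738   0.01465     0.194   0.03012
  C       -0.002958 -0.001479  0.004438  0.002958
  E        0.004421   0.01317    0.1985   0.03308
  solve Keq expr → x = 0.001479; check Q = 33.23
Then add 0.0172 M of J.
Step 3:
                  G         X         E         J
  I        0.004421   0.01317    0.1985   0.05028
  C        0.001739 8.6946e-04 -0.002608 -0.001739
  E         0.00616   0.01404    0.1959   0.04854
  solve Keq expr → x = -8.6946e-04; check Q = 33.23

Q₀ = 52.89; Q > K (proceeds reverse)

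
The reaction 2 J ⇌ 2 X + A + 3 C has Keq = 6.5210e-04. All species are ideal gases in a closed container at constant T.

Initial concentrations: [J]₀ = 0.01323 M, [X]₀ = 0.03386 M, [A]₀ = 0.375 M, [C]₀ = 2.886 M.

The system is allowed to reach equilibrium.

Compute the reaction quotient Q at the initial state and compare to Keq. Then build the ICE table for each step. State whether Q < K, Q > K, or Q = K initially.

Q₀ = 59.04; Q > K (proceeds reverse)

Q₀ = 59.04 vs Keq = 6.5210e-04 ⇒ Q>K, reverse
Step 1:
                   J          X          A          C
  init       0.01323    0.03386      0.375      2.886
  Δ          0.03344   -0.03344   -0.01672   -0.05016
  eq         0.04667 4.1696e-04     0.3583      2.836
  solve Keq expr → x = -0.01672; check Q = 6.5210e-04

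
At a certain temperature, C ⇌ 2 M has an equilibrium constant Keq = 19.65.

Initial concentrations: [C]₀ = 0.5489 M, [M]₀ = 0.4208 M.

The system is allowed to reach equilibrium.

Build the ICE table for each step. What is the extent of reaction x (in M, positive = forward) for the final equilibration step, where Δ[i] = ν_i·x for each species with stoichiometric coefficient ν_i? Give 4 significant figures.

x = 0.458 M

Q₀ = 0.3226 vs Keq = 19.65 ⇒ Q<K, forward
Step 1:
                  C         M
  I          0.5489    0.4208
  C          -0.458    0.9159
  E         0.09093     1.337
  solve Keq expr → x = 0.458; check Q = 19.65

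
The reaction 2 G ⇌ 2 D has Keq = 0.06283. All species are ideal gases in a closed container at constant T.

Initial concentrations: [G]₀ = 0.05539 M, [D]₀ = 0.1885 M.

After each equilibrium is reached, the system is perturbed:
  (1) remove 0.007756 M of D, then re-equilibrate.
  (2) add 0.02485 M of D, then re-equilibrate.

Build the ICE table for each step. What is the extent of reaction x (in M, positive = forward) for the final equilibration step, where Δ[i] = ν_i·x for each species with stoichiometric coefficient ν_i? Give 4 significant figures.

Q₀ = 11.58 vs Keq = 0.06283 ⇒ Q>K, reverse
Step 1:
                    G           D
  init        0.05539      0.1885
  Δ            0.1396     -0.1396
  eq            0.195     0.04888
  solve Keq expr → x = -0.06981; check Q = 0.06283
Then remove 0.007756 M of D.
Step 2:
                    G           D
  init          0.195     0.04112
  Δ         -0.006202    0.006202
  eq           0.1888     0.04733
  solve Keq expr → x = 0.003101; check Q = 0.06283
Then add 0.02485 M of D.
Step 3:
                    G           D
  init         0.1888     0.07218
  Δ           0.01987    -0.01987
  eq           0.2087     0.05231
  solve Keq expr → x = -0.009935; check Q = 0.06283

x = -0.009935 M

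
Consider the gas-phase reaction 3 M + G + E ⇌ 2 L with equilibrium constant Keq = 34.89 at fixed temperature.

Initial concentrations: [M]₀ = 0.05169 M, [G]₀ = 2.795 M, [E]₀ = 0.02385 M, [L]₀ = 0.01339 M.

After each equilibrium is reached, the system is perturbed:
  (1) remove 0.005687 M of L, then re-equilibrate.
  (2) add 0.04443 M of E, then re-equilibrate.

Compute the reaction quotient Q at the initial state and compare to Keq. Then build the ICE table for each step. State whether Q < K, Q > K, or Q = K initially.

Q₀ = 19.47; Q < K (proceeds forward)

Q₀ = 19.47 vs Keq = 34.89 ⇒ Q<K, forward
Step 1:
                   M          G          E          L
  init       0.05169      2.795    0.02385    0.01339
  Δ        -0.003506  -0.001169  -0.001169   0.002337
  eq         0.04818      2.794    0.02268    0.01573
  solve Keq expr → x = 0.001169; check Q = 34.89
Then remove 0.005687 M of L.
Step 2:
                   M          G          E          L
  init       0.04818      2.794    0.02268    0.01004
  Δ        -0.004562  -0.001521  -0.001521   0.003042
  eq         0.04362      2.792    0.02116    0.01308
  solve Keq expr → x = 0.001521; check Q = 34.89
Then add 0.04443 M of E.
Step 3:
                   M          G          E          L
  init       0.04362      2.792    0.06559    0.01308
  Δ         -0.00675   -0.00225   -0.00225     0.0045
  eq         0.03687       2.79    0.06334    0.01758
  solve Keq expr → x = 0.00225; check Q = 34.89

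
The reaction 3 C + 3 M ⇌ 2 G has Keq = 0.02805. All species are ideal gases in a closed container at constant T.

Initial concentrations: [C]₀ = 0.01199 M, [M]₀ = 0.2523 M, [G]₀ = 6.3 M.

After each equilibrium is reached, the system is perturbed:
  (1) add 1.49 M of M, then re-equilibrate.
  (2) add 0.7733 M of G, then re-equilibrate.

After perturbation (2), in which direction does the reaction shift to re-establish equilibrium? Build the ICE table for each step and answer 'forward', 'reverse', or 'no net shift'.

Direction: reverse

Q₀ = 1.4337e+09 vs Keq = 0.02805 ⇒ Q>K, reverse
Step 1:
                    C           M           G
  I           0.01199      0.2523         6.3
  C             2.844       2.844      -1.896
  E             2.856       3.096       4.404
  solve Keq expr → x = -0.948; check Q = 0.02805
Then add 1.49 M of M.
Step 2:
                    C           M           G
  I             2.856       4.586       4.404
  C           -0.5473     -0.5473      0.3649
  E             2.309       4.039       4.769
  solve Keq expr → x = 0.1824; check Q = 0.02805
Then add 0.7733 M of G.
Step 3:
                    C           M           G
  I             2.309       4.039       5.542
  C            0.1344      0.1344     -0.0896
  E             2.443       4.173       5.453
  solve Keq expr → x = -0.0448; check Q = 0.02805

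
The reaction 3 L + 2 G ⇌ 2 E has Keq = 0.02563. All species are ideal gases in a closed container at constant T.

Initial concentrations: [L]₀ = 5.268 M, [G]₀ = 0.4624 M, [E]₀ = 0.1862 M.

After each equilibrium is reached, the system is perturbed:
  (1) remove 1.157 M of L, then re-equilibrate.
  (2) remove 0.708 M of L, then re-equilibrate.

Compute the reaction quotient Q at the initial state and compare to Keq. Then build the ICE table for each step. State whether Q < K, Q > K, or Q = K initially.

Q₀ = 0.001109; Q < K (proceeds forward)

Q₀ = 0.001109 vs Keq = 0.02563 ⇒ Q<K, forward
Step 1:
                   L          G          E
  I            5.268     0.4624     0.1862
  C            -0.34    -0.2267     0.2267
  E            4.928     0.2357     0.4129
  solve Keq expr → x = 0.1133; check Q = 0.02563
Then remove 1.157 M of L.
Step 2:
                   L          G          E
  I            3.771     0.2357     0.4129
  C          0.08608    0.05739   -0.05739
  E            3.857     0.2931     0.3555
  solve Keq expr → x = -0.02869; check Q = 0.02563
Then remove 0.708 M of L.
Step 3:
                   L          G          E
  I            3.149     0.2931     0.3555
  C          0.06624    0.04416   -0.04416
  E            3.215     0.3373     0.3113
  solve Keq expr → x = -0.02208; check Q = 0.02563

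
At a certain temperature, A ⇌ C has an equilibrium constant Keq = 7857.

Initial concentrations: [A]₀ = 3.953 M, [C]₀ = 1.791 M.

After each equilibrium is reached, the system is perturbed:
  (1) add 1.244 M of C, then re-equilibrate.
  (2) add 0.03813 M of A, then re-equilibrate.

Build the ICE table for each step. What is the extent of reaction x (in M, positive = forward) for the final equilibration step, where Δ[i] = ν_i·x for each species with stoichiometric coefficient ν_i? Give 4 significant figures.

Q₀ = 0.4531 vs Keq = 7857 ⇒ Q<K, forward
Step 1:
                   A          C
  I            3.953      1.791
  C           -3.952      3.952
  E       7.3097e-04      5.743
  solve Keq expr → x = 3.952; check Q = 7857
Then add 1.244 M of C.
Step 2:
                   A          C
  I       7.3097e-04      6.987
  C       1.5831e-04 -1.5831e-04
  E       8.8928e-04      6.987
  solve Keq expr → x = -1.5831e-04; check Q = 7857
Then add 0.03813 M of A.
Step 3:
                   A          C
  I          0.03902      6.987
  C         -0.03813    0.03813
  E       8.9414e-04      7.025
  solve Keq expr → x = 0.03813; check Q = 7857

x = 0.03813 M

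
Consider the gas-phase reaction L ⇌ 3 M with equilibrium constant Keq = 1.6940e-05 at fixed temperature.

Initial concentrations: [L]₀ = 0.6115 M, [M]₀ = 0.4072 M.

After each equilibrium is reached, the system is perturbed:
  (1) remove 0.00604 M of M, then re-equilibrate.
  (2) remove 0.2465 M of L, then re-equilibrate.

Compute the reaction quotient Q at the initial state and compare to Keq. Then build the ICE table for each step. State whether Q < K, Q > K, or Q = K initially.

Q₀ = 0.1104; Q > K (proceeds reverse)

Q₀ = 0.1104 vs Keq = 1.6940e-05 ⇒ Q>K, reverse
Step 1:
                  L         M
  I          0.6115    0.4072
  C           0.128    -0.384
  E          0.7395   0.02322
  solve Keq expr → x = -0.128; check Q = 1.6940e-05
Then remove 0.00604 M of M.
Step 2:
                  L         M
  I          0.7395   0.01718
  C       -0.002006  0.006019
  E          0.7375    0.0232
  solve Keq expr → x = 0.002006; check Q = 1.6940e-05
Then remove 0.2465 M of L.
Step 3:
                  L         M
  I           0.491    0.0232
  C       9.7640e-04 -0.002929
  E           0.492   0.02027
  solve Keq expr → x = -9.7640e-04; check Q = 1.6940e-05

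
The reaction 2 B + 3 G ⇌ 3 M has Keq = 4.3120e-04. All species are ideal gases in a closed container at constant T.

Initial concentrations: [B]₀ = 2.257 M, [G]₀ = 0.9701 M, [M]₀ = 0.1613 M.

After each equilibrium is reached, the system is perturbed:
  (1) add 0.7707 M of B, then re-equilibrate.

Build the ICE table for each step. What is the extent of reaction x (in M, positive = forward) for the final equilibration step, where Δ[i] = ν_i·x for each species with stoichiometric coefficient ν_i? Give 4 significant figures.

x = 0.007918 M

Q₀ = 9.0238e-04 vs Keq = 4.3120e-04 ⇒ Q>K, reverse
Step 1:
                   B          G          M
  I            2.257     0.9701     0.1613
  C           0.0203    0.03046   -0.03046
  E            2.277      1.001     0.1308
  solve Keq expr → x = -0.01015; check Q = 4.3120e-04
Then add 0.7707 M of B.
Step 2:
                   B          G          M
  I            3.048      1.001     0.1308
  C         -0.01584   -0.02375    0.02375
  E            3.032     0.9768     0.1546
  solve Keq expr → x = 0.007918; check Q = 4.3120e-04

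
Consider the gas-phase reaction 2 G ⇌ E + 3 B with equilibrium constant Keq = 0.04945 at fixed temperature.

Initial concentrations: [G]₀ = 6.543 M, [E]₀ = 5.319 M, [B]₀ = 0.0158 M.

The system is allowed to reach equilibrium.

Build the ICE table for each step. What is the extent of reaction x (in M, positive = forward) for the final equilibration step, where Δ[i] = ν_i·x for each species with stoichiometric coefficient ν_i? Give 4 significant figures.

x = 0.2253 M

Q₀ = 4.9006e-07 vs Keq = 0.04945 ⇒ Q<K, forward
Step 1:
                   G          E          B
  Initial      6.543      5.319     0.0158
  Change     -0.4506     0.2253      0.676
  Equil        6.092      5.544     0.6918
  solve Keq expr → x = 0.2253; check Q = 0.04945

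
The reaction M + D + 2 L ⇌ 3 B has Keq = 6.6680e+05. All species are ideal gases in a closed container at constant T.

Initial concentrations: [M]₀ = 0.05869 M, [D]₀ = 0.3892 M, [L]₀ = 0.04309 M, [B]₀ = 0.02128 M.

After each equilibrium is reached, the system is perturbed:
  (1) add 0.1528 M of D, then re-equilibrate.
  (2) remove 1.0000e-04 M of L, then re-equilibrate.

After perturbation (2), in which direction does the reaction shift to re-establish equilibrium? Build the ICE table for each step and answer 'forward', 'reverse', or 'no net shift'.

Q₀ = 0.2272 vs Keq = 6.6680e+05 ⇒ Q<K, forward
Step 1:
                  M         D         L         B
  Initial   0.05869    0.3892   0.04309   0.02128
  Change   -0.02141  -0.02141  -0.04283   0.06424
  Equil     0.03728    0.3678 2.6158e-04   0.08552
  solve Keq expr → x = 0.02141; check Q = 6.6680e+05
Then add 0.1528 M of D.
Step 2:
                  M         D         L         B
  Initial   0.03728    0.5206 2.6158e-04   0.08552
  Change  -2.0705e-05 -2.0705e-05 -4.1411e-05 6.2116e-05
  Equil     0.03726    0.5206 2.2017e-04   0.08558
  solve Keq expr → x = 2.0705e-05; check Q = 6.6680e+05
Then remove 1.0000e-04 M of L.
Step 3:
                  M         D         L         B
  Initial   0.03726    0.5206 1.2017e-04   0.08558
  Change  4.9635e-05 4.9635e-05 9.9269e-05 -1.4890e-04
  Equil      0.0373    0.5206 2.1944e-04   0.08544
  solve Keq expr → x = -4.9635e-05; check Q = 6.6680e+05

Direction: reverse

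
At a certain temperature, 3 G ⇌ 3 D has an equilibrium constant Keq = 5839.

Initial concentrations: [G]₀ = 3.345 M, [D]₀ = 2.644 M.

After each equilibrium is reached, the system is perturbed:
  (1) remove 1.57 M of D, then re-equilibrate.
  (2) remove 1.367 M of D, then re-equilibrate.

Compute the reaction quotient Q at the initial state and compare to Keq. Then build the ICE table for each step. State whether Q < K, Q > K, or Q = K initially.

Q₀ = 0.4939 vs Keq = 5839 ⇒ Q<K, forward
Step 1:
                    G           D
  init          3.345       2.644
  Δ             -3.03        3.03
  eq           0.3151       5.674
  solve Keq expr → x = 1.01; check Q = 5839
Then remove 1.57 M of D.
Step 2:
                    G           D
  init         0.3151       4.104
  Δ           -0.0826      0.0826
  eq           0.2325       4.187
  solve Keq expr → x = 0.02753; check Q = 5839
Then remove 1.367 M of D.
Step 3:
                    G           D
  init         0.2325        2.82
  Δ          -0.07192     0.07192
  eq           0.1606       2.891
  solve Keq expr → x = 0.02397; check Q = 5839

Q₀ = 0.4939; Q < K (proceeds forward)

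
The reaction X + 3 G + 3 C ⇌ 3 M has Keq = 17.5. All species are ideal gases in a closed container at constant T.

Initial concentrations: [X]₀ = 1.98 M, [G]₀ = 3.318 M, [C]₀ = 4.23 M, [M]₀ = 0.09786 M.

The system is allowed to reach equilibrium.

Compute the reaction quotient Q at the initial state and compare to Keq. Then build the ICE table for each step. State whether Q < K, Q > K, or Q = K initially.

Q₀ = 1.7120e-07; Q < K (proceeds forward)

Q₀ = 1.7120e-07 vs Keq = 17.5 ⇒ Q<K, forward
Step 1:
                    X           G           C           M
  I              1.98       3.318        4.23     0.09786
  C           -0.8869      -2.661      -2.661       2.661
  E             1.093      0.6573       1.569       2.759
  solve Keq expr → x = 0.8869; check Q = 17.5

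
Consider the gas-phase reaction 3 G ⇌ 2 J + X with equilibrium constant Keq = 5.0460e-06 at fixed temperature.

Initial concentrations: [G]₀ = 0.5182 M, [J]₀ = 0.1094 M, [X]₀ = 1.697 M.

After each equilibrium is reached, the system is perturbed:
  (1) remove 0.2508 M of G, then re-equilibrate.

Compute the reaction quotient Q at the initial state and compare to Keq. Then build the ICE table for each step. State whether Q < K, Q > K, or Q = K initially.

Q₀ = 0.146 vs Keq = 5.0460e-06 ⇒ Q>K, reverse
Step 1:
                    G           J           X
  Initial      0.5182      0.1094       1.697
  Change       0.1626     -0.1084    -0.05421
  Equil        0.6808  9.8454e-04       1.643
  solve Keq expr → x = -0.05421; check Q = 5.0460e-06
Then remove 0.2508 M of G.
Step 2:
                    G           J           X
  Initial        0.43  9.8454e-04       1.643
  Change   7.3353e-04 -4.8902e-04 -2.4451e-04
  Equil        0.4308  4.9552e-04       1.643
  solve Keq expr → x = -2.4451e-04; check Q = 5.0460e-06

Q₀ = 0.146; Q > K (proceeds reverse)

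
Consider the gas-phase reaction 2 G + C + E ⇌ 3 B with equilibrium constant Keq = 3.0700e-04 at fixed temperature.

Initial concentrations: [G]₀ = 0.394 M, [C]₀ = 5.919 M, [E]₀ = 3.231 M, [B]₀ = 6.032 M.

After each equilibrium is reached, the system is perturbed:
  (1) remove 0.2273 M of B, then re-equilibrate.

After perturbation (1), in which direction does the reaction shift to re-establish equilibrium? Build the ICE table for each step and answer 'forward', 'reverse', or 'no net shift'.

Direction: forward

Q₀ = 73.93 vs Keq = 3.0700e-04 ⇒ Q>K, reverse
Step 1:
                   G          C          E          B
  init         0.394      5.919      3.231      6.032
  Δ            3.635      1.817      1.817     -5.452
  eq           4.029      7.736      5.048     0.5795
  solve Keq expr → x = -1.817; check Q = 3.0700e-04
Then remove 0.2273 M of B.
Step 2:
                   G          C          E          B
  init         4.029      7.736      5.048     0.3522
  Δ          -0.1397   -0.06984   -0.06984     0.2095
  eq           3.889      7.667      4.979     0.5617
  solve Keq expr → x = 0.06984; check Q = 3.0700e-04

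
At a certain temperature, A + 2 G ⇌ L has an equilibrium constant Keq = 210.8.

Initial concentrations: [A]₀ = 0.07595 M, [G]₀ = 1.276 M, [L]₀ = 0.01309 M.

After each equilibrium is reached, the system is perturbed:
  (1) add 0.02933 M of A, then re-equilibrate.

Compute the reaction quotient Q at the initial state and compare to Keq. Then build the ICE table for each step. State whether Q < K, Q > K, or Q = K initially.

Q₀ = 0.1059 vs Keq = 210.8 ⇒ Q<K, forward
Step 1:
                   A          G          L
  I          0.07595      1.276    0.01309
  C         -0.07562    -0.1512    0.07562
  E       3.3263e-04      1.125    0.08871
  solve Keq expr → x = 0.07562; check Q = 210.8
Then add 0.02933 M of A.
Step 2:
                   A          G          L
  I          0.02966      1.125    0.08871
  C         -0.02917   -0.05834    0.02917
  E       4.9170e-04      1.066     0.1179
  solve Keq expr → x = 0.02917; check Q = 210.8

Q₀ = 0.1059; Q < K (proceeds forward)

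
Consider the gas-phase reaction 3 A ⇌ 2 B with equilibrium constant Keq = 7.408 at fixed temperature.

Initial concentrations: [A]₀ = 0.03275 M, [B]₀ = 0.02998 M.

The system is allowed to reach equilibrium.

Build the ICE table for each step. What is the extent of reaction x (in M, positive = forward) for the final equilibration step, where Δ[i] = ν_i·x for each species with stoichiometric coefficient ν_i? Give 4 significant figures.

x = -0.003169 M

Q₀ = 25.59 vs Keq = 7.408 ⇒ Q>K, reverse
Step 1:
                  A         B
  init      0.03275   0.02998
  Δ        0.009506 -0.006338
  eq        0.04226   0.02364
  solve Keq expr → x = -0.003169; check Q = 7.408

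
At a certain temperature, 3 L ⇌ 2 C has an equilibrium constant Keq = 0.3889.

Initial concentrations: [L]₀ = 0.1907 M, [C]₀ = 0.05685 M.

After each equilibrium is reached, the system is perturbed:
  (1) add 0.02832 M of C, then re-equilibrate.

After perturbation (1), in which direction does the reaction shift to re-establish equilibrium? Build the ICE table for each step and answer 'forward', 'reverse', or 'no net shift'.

Direction: reverse

Q₀ = 0.466 vs Keq = 0.3889 ⇒ Q>K, reverse
Step 1:
                   L          C
  Initial     0.1907    0.05685
  Change    0.004563  -0.003042
  Equil       0.1953    0.05381
  solve Keq expr → x = -0.001521; check Q = 0.3889
Then add 0.02832 M of C.
Step 2:
                   L          C
  Initial     0.1953    0.08213
  Change      0.0259   -0.01727
  Equil       0.2212    0.06486
  solve Keq expr → x = -0.008633; check Q = 0.3889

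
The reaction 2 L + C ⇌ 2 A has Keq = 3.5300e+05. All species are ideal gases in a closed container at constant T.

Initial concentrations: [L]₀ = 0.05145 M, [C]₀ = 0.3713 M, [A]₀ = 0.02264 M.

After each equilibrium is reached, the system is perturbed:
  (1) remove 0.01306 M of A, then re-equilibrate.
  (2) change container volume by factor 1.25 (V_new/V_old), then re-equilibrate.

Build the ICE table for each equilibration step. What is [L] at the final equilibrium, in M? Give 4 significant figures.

[L]_eq = 1.5577e-04 M

Q₀ = 0.5215 vs Keq = 3.5300e+05 ⇒ Q<K, forward
Step 1:
                   L          C          A
  init       0.05145     0.3713    0.02264
  Δ         -0.05124   -0.02562    0.05124
  eq      2.1149e-04     0.3457    0.07388
  solve Keq expr → x = 0.02562; check Q = 3.5300e+05
Then remove 0.01306 M of A.
Step 2:
                   L          C          A
  init    2.1149e-04     0.3457    0.06082
  Δ       -3.7275e-05 -1.8638e-05 3.7275e-05
  eq      1.7422e-04     0.3457    0.06086
  solve Keq expr → x = 1.8638e-05; check Q = 3.5300e+05
Then change container volume by factor 1.25 (V_new/V_old).
Step 3:
                   L          C          A
  init    1.3937e-04     0.2765    0.04868
  Δ       1.6396e-05 8.1980e-06 -1.6396e-05
  eq      1.5577e-04     0.2765    0.04867
  solve Keq expr → x = -8.1980e-06; check Q = 3.5300e+05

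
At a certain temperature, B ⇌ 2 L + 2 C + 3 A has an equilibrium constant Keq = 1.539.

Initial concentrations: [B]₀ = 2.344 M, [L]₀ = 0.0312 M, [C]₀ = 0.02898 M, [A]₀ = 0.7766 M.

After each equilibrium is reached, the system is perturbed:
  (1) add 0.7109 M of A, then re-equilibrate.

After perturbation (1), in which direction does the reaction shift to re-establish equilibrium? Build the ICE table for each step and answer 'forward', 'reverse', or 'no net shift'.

Direction: reverse

Q₀ = 1.6336e-07 vs Keq = 1.539 ⇒ Q<K, forward
Step 1:
                    B           L           C           A
  init          2.344      0.0312     0.02898      0.7766
  Δ           -0.3864      0.7727      0.7727       1.159
  eq            1.958      0.8039      0.8017       1.936
  solve Keq expr → x = 0.3864; check Q = 1.539
Then add 0.7109 M of A.
Step 2:
                    B           L           C           A
  init          1.958      0.8039      0.8017       2.647
  Δ            0.0631     -0.1262     -0.1262     -0.1893
  eq            2.021      0.6777      0.6755       2.457
  solve Keq expr → x = -0.0631; check Q = 1.539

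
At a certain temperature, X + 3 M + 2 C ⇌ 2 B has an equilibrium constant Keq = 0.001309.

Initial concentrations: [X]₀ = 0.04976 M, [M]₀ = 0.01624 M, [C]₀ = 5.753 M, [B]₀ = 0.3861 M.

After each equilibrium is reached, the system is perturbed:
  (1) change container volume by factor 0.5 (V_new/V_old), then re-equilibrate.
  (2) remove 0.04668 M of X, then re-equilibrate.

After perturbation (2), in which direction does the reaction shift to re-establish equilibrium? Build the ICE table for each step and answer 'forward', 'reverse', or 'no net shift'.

Direction: reverse

Q₀ = 2.1134e+04 vs Keq = 0.001309 ⇒ Q>K, reverse
Step 1:
                   X          M          C          B
  Initial    0.04976    0.01624      5.753     0.3861
  Change      0.1727     0.5182     0.3454    -0.3454
  Equil       0.2225     0.5344      6.098    0.04066
  solve Keq expr → x = -0.1727; check Q = 0.001309
Then change container volume by factor 0.5 (V_new/V_old).
Step 2:
                   X          M          C          B
  Initial      0.445      1.069       12.2    0.08131
  Change    -0.06746    -0.2024    -0.1349     0.1349
  Equil       0.3775     0.8664      12.06     0.2162
  solve Keq expr → x = 0.06746; check Q = 0.001309
Then remove 0.04668 M of X.
Step 3:
                   X          M          C          B
  Initial     0.3308     0.8664      12.06     0.2162
  Change    0.004061    0.01218   0.008122  -0.008122
  Equil       0.3349     0.8786      12.07     0.2081
  solve Keq expr → x = -0.004061; check Q = 0.001309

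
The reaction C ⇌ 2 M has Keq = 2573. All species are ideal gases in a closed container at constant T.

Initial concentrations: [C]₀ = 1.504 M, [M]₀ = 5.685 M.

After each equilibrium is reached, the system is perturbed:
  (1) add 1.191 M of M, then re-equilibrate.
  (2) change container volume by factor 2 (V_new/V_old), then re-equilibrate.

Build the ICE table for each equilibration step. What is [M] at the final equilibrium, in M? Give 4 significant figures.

Q₀ = 21.49 vs Keq = 2573 ⇒ Q<K, forward
Step 1:
                   C          M
  I            1.504      5.685
  C           -1.475       2.95
  E          0.02898      8.635
  solve Keq expr → x = 1.475; check Q = 2573
Then add 1.191 M of M.
Step 2:
                   C          M
  I          0.02898      9.826
  C         0.008417   -0.01683
  E           0.0374      9.809
  solve Keq expr → x = -0.008417; check Q = 2573
Then change container volume by factor 2 (V_new/V_old).
Step 3:
                   C          M
  I           0.0187      4.905
  C        -0.009278    0.01856
  E          0.00942      4.923
  solve Keq expr → x = 0.009278; check Q = 2573

[M]_eq = 4.923 M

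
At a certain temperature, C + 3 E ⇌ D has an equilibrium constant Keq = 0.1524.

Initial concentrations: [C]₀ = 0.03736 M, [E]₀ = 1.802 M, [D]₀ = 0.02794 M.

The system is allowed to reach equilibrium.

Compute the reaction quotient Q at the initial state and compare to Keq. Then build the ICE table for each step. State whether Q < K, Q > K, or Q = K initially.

Q₀ = 0.1278; Q < K (proceeds forward)

Q₀ = 0.1278 vs Keq = 0.1524 ⇒ Q<K, forward
Step 1:
                  C         E         D
  Initial   0.03736     1.802   0.02794
  Change  -0.002628 -0.007884  0.002628
  Equil     0.03473     1.794   0.03057
  solve Keq expr → x = 0.002628; check Q = 0.1524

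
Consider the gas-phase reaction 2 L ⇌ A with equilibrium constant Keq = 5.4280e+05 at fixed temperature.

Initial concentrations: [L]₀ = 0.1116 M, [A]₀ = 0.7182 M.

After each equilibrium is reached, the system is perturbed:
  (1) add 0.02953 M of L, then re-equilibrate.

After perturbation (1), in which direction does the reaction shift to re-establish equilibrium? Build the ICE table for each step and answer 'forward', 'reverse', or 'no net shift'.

Q₀ = 57.67 vs Keq = 5.4280e+05 ⇒ Q<K, forward
Step 1:
                   L          A
  I           0.1116     0.7182
  C          -0.1104     0.0552
  E         0.001194     0.7734
  solve Keq expr → x = 0.0552; check Q = 5.4280e+05
Then add 0.02953 M of L.
Step 2:
                   L          A
  I          0.03072     0.7734
  C         -0.02952    0.01476
  E         0.001205     0.7882
  solve Keq expr → x = 0.01476; check Q = 5.4280e+05

Direction: forward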